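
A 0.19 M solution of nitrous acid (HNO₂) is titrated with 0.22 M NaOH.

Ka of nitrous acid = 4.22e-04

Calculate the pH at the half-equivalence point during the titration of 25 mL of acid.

At half-equivalence [HA] = [A⁻], so Henderson-Hasselbalch gives pH = pKa = -log(4.22e-04) = 3.37.

pH = pKa = 3.37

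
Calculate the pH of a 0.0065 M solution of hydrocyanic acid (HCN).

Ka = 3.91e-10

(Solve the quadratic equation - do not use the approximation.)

x² + Ka×x - Ka×C = 0. Using quadratic formula: [H⁺] = 1.5940e-06

pH = 5.80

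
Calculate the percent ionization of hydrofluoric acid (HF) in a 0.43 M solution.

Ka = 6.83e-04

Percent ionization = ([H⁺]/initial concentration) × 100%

Using Ka equilibrium: x² + Ka×x - Ka×C = 0. Solving: [H⁺] = 1.6799e-02. Percent = (1.6799e-02/0.43) × 100

Percent ionization = 3.91%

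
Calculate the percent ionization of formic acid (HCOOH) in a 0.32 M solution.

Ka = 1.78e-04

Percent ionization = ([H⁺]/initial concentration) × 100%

Using Ka equilibrium: x² + Ka×x - Ka×C = 0. Solving: [H⁺] = 7.4587e-03. Percent = (7.4587e-03/0.32) × 100

Percent ionization = 2.33%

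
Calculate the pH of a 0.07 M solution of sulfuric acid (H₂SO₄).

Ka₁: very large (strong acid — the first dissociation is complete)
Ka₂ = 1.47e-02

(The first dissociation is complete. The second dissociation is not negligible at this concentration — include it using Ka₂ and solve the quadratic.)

First dissociation is complete: [H⁺]₀ = [HSO₄⁻]₀ = C = 0.07 M. Second dissociation HSO₄⁻ ⇌ H⁺ + SO₄²⁻: let x = [SO₄²⁻]. Ka₂ = (C + x)·x / (C − x) = 1.47e-02 → x² + (C + Ka₂)·x − Ka₂·C = 0 → x² + 0.08470·x − 1.029e-03 = 0. x = (−0.08470 + √(0.08470² + 4 × 1.029e-03)) / 2 = 1.0777e-02 M. [H⁺] = C + x = 0.07 + 1.0777e-02 = 8.0777e-02 M. pH = -log(8.0777e-02) = 1.09.

pH = 1.09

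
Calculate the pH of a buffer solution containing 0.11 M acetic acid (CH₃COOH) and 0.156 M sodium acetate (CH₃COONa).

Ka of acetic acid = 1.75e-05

pKa = -log(1.75e-05) = 4.76. pH = pKa + log([A⁻]/[HA]) = 4.76 + log(0.156/0.11)

pH = 4.91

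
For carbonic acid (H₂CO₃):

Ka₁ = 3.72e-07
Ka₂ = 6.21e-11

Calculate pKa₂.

pKa₂ = -log(Ka₂) = -log(6.21e-11) = 10.21.

pK_{a2} = 10.21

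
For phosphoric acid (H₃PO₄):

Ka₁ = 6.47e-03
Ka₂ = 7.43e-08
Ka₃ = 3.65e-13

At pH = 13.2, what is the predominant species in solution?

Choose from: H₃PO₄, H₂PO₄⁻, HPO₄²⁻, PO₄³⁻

pKa₁ = 2.19, pKa₂ = 7.13, pKa₃ = 12.44. For a polyprotic acid the predominant species crosses at each pKa: below pKa_n the protonated form dominates, above it the deprotonated form does. At pH = 13.2, the predominant species is PO₄³⁻.

PO₄³⁻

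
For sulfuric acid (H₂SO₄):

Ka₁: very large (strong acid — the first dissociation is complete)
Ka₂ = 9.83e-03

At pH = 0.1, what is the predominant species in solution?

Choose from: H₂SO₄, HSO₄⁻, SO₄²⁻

The first dissociation is complete, so H₂SO₄ itself is never the predominant species in water; pKa₂ = -log(9.83e-03) = 2.01. For a polyprotic acid the predominant species crosses at each pKa: below pKa_n the protonated form dominates, above it the deprotonated form does. At pH = 0.1, the predominant species is HSO₄⁻.

HSO₄⁻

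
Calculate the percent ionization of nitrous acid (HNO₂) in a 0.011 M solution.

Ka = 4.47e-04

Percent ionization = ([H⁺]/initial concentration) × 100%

Using Ka equilibrium: x² + Ka×x - Ka×C = 0. Solving: [H⁺] = 2.0052e-03. Percent = (2.0052e-03/0.011) × 100

Percent ionization = 18.2%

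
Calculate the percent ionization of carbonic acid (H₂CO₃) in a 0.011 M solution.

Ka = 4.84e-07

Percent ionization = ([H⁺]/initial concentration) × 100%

Using Ka equilibrium: x² + Ka×x - Ka×C = 0. Solving: [H⁺] = 7.2724e-05. Percent = (7.2724e-05/0.011) × 100

Percent ionization = 0.661%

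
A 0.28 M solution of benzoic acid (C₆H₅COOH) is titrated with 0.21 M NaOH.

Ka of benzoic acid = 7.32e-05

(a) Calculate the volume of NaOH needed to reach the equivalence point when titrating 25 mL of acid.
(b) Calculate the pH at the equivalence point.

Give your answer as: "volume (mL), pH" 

moles acid = 0.28 × 25/1000 = 0.007 mol; V_base = moles/0.21 × 1000 = 33.3 mL. At equivalence only the conjugate base is present: [A⁻] = 0.007/0.058 = 1.2000e-01 M. Kb = Kw/Ka = 1.37e-10; [OH⁻] = √(Kb × [A⁻]) = 4.0489e-06; pOH = 5.39; pH = 14 - pOH = 8.61.

V = 33.3 mL, pH = 8.61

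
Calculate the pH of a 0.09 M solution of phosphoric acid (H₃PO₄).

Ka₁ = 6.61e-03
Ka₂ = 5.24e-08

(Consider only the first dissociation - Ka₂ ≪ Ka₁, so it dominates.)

First dissociation dominates. From Ka₁ = [H⁺][HA⁻]/[H₂A], x² + Ka₁·x − Ka₁·C = 0 with C = 0.09 M and Ka₁ = 6.61e-03. Solving: [H⁺] = (−Ka₁ + √(Ka₁² + 4·Ka₁·C)) / 2 = 2.1308e-02 M. pH = -log(2.1308e-02) = 1.67.

pH = 1.67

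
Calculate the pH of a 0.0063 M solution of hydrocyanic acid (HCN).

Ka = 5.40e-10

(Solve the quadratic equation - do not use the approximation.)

x² + Ka×x - Ka×C = 0. Using quadratic formula: [H⁺] = 1.8442e-06

pH = 5.73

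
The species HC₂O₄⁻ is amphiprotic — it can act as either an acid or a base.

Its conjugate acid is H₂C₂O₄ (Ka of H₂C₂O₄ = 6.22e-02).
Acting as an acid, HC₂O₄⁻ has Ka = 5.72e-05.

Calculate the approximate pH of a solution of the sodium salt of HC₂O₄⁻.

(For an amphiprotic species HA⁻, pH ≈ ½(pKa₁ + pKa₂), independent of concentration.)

pKa₁ = -log(6.22e-02) = 1.21; pKa₂ = -log(5.72e-05) = 4.24. For an amphiprotic species, pH ≈ ½(pKa₁ + pKa₂) = ½(1.21 + 4.24) = 2.72.

pH = 2.72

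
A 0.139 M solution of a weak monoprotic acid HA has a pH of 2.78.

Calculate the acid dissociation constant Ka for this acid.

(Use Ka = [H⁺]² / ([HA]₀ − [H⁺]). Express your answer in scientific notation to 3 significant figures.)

[H⁺] = 10^(−pH) = 10^(−2.78) = 1.660e-03 M. For HA ⇌ H⁺ + A⁻, Ka = [H⁺][A⁻]/[HA] = [H⁺]² / ([HA]₀ − [H⁺]) = (1.660e-03)² / (0.139 − 1.660e-03) = 2.01e-05.

K_a = 2.01e-05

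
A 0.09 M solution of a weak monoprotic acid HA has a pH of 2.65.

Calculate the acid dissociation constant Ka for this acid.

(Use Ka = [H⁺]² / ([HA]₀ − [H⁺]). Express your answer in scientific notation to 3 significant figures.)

[H⁺] = 10^(−pH) = 10^(−2.65) = 2.239e-03 M. For HA ⇌ H⁺ + A⁻, Ka = [H⁺][A⁻]/[HA] = [H⁺]² / ([HA]₀ − [H⁺]) = (2.239e-03)² / (0.09 − 2.239e-03) = 5.71e-05.

K_a = 5.71e-05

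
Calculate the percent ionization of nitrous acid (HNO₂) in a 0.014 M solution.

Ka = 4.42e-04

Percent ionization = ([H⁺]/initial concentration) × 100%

Using Ka equilibrium: x² + Ka×x - Ka×C = 0. Solving: [H⁺] = 2.2764e-03. Percent = (2.2764e-03/0.014) × 100

Percent ionization = 16.3%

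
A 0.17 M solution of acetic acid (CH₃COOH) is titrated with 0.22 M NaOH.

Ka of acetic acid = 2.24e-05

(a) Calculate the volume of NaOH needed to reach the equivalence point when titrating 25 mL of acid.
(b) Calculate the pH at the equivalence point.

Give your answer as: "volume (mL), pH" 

moles acid = 0.17 × 25/1000 = 0.00425 mol; V_base = moles/0.22 × 1000 = 19.3 mL. At equivalence only the conjugate base is present: [A⁻] = 0.00425/0.044 = 9.5897e-02 M. Kb = Kw/Ka = 4.46e-10; [OH⁻] = √(Kb × [A⁻]) = 6.5430e-06; pOH = 5.18; pH = 14 - pOH = 8.82.

V = 19.3 mL, pH = 8.82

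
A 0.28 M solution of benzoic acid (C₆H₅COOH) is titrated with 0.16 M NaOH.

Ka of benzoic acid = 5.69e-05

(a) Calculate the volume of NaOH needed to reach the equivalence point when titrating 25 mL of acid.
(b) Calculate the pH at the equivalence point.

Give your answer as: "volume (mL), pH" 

moles acid = 0.28 × 25/1000 = 0.007 mol; V_base = moles/0.16 × 1000 = 43.8 mL. At equivalence only the conjugate base is present: [A⁻] = 0.007/0.069 = 1.0182e-01 M. Kb = Kw/Ka = 1.76e-10; [OH⁻] = √(Kb × [A⁻]) = 4.2302e-06; pOH = 5.37; pH = 14 - pOH = 8.63.

V = 43.8 mL, pH = 8.63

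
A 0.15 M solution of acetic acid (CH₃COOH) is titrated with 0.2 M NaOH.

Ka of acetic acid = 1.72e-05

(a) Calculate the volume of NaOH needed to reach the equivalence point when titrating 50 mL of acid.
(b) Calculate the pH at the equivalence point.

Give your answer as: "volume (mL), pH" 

moles acid = 0.15 × 50/1000 = 0.0075 mol; V_base = moles/0.2 × 1000 = 37.5 mL. At equivalence only the conjugate base is present: [A⁻] = 0.0075/0.087 = 8.5714e-02 M. Kb = Kw/Ka = 5.81e-10; [OH⁻] = √(Kb × [A⁻]) = 7.0593e-06; pOH = 5.15; pH = 14 - pOH = 8.85.

V = 37.5 mL, pH = 8.85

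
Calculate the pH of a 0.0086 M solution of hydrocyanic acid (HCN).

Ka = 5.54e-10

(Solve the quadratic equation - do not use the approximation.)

x² + Ka×x - Ka×C = 0. Using quadratic formula: [H⁺] = 2.1825e-06

pH = 5.66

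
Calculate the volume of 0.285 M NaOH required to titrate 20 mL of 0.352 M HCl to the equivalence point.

At equivalence: moles acid = moles base. moles HCl = 0.352 × 20/1000 = 0.00704 mol. V_base = moles / 0.285 × 1000 = 24.7 mL.

V_{base} = 24.7 mL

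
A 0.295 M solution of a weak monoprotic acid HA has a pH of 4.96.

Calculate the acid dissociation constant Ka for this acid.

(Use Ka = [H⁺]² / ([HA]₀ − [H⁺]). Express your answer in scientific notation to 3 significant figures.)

[H⁺] = 10^(−pH) = 10^(−4.96) = 1.096e-05 M. For HA ⇌ H⁺ + A⁻, Ka = [H⁺][A⁻]/[HA] = [H⁺]² / ([HA]₀ − [H⁺]) = (1.096e-05)² / (0.295 − 1.096e-05) = 4.08e-10.

K_a = 4.08e-10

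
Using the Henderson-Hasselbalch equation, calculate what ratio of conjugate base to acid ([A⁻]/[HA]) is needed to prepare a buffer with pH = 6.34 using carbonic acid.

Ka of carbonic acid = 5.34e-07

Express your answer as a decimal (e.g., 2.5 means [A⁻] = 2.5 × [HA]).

pKa = -log(5.34e-07) = 6.2725. pH = pKa + log([A⁻]/[HA]), so log([A⁻]/[HA]) = pH − pKa = 6.34 − 6.2725 = 0.0675. [A⁻]/[HA] = 10^(0.0675) = 1.17

[A⁻]/[HA] = 1.17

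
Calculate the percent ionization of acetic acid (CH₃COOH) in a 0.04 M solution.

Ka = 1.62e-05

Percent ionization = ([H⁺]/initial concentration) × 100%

Using Ka equilibrium: x² + Ka×x - Ka×C = 0. Solving: [H⁺] = 7.9693e-04. Percent = (7.9693e-04/0.04) × 100

Percent ionization = 1.99%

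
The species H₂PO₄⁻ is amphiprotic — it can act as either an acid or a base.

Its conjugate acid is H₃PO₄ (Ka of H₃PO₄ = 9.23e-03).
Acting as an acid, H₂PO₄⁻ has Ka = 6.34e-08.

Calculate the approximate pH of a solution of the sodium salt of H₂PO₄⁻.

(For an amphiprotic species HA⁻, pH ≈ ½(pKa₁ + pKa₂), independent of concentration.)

pKa₁ = -log(9.23e-03) = 2.03; pKa₂ = -log(6.34e-08) = 7.20. For an amphiprotic species, pH ≈ ½(pKa₁ + pKa₂) = ½(2.03 + 7.20) = 4.62.

pH = 4.62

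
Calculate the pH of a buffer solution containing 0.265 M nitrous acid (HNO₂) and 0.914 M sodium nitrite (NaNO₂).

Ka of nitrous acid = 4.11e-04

pKa = -log(4.11e-04) = 3.39. pH = pKa + log([A⁻]/[HA]) = 3.39 + log(0.914/0.265)

pH = 3.92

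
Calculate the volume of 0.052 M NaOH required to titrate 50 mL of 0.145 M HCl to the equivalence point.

At equivalence: moles acid = moles base. moles HCl = 0.145 × 50/1000 = 0.00725 mol. V_base = moles / 0.052 × 1000 = 139.4 mL.

V_{base} = 139.4 mL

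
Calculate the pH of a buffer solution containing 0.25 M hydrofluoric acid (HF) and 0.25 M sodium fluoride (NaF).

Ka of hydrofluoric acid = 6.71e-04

pKa = -log(6.71e-04) = 3.17. pH = pKa + log([A⁻]/[HA]) = 3.17 + log(0.25/0.25)

pH = 3.17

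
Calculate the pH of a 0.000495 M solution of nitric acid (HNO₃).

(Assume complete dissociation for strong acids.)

[H⁺] = 0.000495 M for strong acid. pH = -log[H⁺] = -log(0.000495)

pH = 3.31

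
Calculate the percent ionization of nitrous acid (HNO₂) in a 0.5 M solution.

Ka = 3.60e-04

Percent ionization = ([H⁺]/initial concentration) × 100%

Using Ka equilibrium: x² + Ka×x - Ka×C = 0. Solving: [H⁺] = 1.3238e-02. Percent = (1.3238e-02/0.5) × 100

Percent ionization = 2.65%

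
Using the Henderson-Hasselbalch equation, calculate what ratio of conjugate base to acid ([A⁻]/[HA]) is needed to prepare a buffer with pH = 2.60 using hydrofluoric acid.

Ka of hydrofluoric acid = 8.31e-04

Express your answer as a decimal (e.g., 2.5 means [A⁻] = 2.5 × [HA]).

pKa = -log(8.31e-04) = 3.0804. pH = pKa + log([A⁻]/[HA]), so log([A⁻]/[HA]) = pH − pKa = 2.60 − 3.0804 = -0.4804. [A⁻]/[HA] = 10^(-0.4804) = 0.331

[A⁻]/[HA] = 0.331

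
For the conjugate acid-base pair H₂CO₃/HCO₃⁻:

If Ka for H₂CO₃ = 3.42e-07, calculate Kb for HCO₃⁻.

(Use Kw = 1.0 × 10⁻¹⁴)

For a conjugate pair Ka × Kb = Kw, so Kb = Kw/Ka = 1.0 × 10⁻¹⁴ / 3.42e-07 = 2.92e-08.

K_b = 2.92e-08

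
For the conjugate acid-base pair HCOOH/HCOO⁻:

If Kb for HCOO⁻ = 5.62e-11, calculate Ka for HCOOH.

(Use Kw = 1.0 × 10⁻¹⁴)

For a conjugate pair Ka × Kb = Kw, so Ka = Kw/Kb = 1.0 × 10⁻¹⁴ / 5.62e-11 = 1.78e-04.

K_a = 1.78e-04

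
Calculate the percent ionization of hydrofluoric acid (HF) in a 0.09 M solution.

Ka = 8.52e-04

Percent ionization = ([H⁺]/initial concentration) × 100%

Using Ka equilibrium: x² + Ka×x - Ka×C = 0. Solving: [H⁺] = 8.3411e-03. Percent = (8.3411e-03/0.09) × 100

Percent ionization = 9.27%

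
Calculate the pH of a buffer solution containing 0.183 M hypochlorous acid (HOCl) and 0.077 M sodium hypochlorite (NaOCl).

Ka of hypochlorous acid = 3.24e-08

pKa = -log(3.24e-08) = 7.49. pH = pKa + log([A⁻]/[HA]) = 7.49 + log(0.077/0.183)

pH = 7.11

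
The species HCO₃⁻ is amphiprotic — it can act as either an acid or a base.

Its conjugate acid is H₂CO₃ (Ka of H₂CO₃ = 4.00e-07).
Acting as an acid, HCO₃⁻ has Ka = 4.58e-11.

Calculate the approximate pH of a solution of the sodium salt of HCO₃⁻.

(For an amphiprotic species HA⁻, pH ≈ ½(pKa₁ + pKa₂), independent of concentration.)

pKa₁ = -log(4.00e-07) = 6.40; pKa₂ = -log(4.58e-11) = 10.34. For an amphiprotic species, pH ≈ ½(pKa₁ + pKa₂) = ½(6.40 + 10.34) = 8.37.

pH = 8.37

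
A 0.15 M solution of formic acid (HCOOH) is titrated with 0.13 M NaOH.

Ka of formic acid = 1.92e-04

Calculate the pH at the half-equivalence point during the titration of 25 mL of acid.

At half-equivalence [HA] = [A⁻], so Henderson-Hasselbalch gives pH = pKa = -log(1.92e-04) = 3.72.

pH = pKa = 3.72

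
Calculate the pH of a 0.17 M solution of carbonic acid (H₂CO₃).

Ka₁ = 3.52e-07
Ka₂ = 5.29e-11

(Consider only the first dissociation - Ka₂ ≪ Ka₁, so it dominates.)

First dissociation dominates. From Ka₁ = [H⁺][HA⁻]/[H₂A], x² + Ka₁·x − Ka₁·C = 0 with C = 0.17 M and Ka₁ = 3.52e-07. Solving: [H⁺] = (−Ka₁ + √(Ka₁² + 4·Ka₁·C)) / 2 = 2.4445e-04 M. pH = -log(2.4445e-04) = 3.61.

pH = 3.61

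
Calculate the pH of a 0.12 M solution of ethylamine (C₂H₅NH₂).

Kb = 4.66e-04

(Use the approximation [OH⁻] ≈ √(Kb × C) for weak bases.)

[OH⁻] = √(Kb × C) = √(4.66e-04 × 0.12) = 7.4780e-03. pOH = 2.13, pH = 14 - pOH

pH = 11.87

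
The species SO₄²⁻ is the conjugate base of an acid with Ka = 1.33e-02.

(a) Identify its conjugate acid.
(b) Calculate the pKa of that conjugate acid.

(a) The conjugate acid is formed by adding one H⁺ to SO₄²⁻, giving HSO₄⁻. (b) pKa = -log(Ka) = -log(1.33e-02) = 1.88.

Conjugate acid: HSO₄⁻; pK_a = 1.88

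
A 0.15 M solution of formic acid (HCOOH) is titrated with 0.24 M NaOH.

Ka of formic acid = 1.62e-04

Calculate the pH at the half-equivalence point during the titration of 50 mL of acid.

At half-equivalence [HA] = [A⁻], so Henderson-Hasselbalch gives pH = pKa = -log(1.62e-04) = 3.79.

pH = pKa = 3.79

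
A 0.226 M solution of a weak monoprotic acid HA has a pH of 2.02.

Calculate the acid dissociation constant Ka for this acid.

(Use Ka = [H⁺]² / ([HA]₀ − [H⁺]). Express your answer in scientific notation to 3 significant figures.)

[H⁺] = 10^(−pH) = 10^(−2.02) = 9.550e-03 M. For HA ⇌ H⁺ + A⁻, Ka = [H⁺][A⁻]/[HA] = [H⁺]² / ([HA]₀ − [H⁺]) = (9.550e-03)² / (0.226 − 9.550e-03) = 4.21e-04.

K_a = 4.21e-04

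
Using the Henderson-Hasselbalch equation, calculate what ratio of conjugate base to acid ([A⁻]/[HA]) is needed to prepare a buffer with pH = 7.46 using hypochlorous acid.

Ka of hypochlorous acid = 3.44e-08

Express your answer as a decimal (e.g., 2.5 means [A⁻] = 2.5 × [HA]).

pKa = -log(3.44e-08) = 7.4634. pH = pKa + log([A⁻]/[HA]), so log([A⁻]/[HA]) = pH − pKa = 7.46 − 7.4634 = -0.0034. [A⁻]/[HA] = 10^(-0.0034) = 0.992

[A⁻]/[HA] = 0.992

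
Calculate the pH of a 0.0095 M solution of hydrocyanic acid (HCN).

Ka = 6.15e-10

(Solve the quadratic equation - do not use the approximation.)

x² + Ka×x - Ka×C = 0. Using quadratic formula: [H⁺] = 2.4168e-06

pH = 5.62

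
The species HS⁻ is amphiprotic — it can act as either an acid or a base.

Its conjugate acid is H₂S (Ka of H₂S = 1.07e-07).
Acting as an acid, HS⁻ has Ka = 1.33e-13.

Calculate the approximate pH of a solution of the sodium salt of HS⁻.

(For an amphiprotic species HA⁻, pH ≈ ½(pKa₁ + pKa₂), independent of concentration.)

pKa₁ = -log(1.07e-07) = 6.97; pKa₂ = -log(1.33e-13) = 12.88. For an amphiprotic species, pH ≈ ½(pKa₁ + pKa₂) = ½(6.97 + 12.88) = 9.92.

pH = 9.92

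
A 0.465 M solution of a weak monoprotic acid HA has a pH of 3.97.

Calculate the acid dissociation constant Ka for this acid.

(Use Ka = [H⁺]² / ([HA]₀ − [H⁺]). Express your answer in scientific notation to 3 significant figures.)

[H⁺] = 10^(−pH) = 10^(−3.97) = 1.072e-04 M. For HA ⇌ H⁺ + A⁻, Ka = [H⁺][A⁻]/[HA] = [H⁺]² / ([HA]₀ − [H⁺]) = (1.072e-04)² / (0.465 − 1.072e-04) = 2.47e-08.

K_a = 2.47e-08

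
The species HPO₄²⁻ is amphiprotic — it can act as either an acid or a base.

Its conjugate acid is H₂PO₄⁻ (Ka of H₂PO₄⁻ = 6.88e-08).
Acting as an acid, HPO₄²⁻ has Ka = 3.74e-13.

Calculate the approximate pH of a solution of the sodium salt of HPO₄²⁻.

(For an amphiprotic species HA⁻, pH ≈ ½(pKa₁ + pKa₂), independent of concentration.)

pKa₁ = -log(6.88e-08) = 7.16; pKa₂ = -log(3.74e-13) = 12.43. For an amphiprotic species, pH ≈ ½(pKa₁ + pKa₂) = ½(7.16 + 12.43) = 9.79.

pH = 9.79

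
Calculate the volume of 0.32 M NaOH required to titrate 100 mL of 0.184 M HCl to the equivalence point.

At equivalence: moles acid = moles base. moles HCl = 0.184 × 100/1000 = 0.0184 mol. V_base = moles / 0.32 × 1000 = 57.5 mL.

V_{base} = 57.5 mL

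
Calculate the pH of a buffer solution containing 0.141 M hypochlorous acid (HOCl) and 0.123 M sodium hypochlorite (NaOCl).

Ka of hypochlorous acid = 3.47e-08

pKa = -log(3.47e-08) = 7.46. pH = pKa + log([A⁻]/[HA]) = 7.46 + log(0.123/0.141)

pH = 7.40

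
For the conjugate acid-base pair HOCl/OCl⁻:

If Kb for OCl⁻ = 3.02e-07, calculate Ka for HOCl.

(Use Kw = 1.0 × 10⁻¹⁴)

For a conjugate pair Ka × Kb = Kw, so Ka = Kw/Kb = 1.0 × 10⁻¹⁴ / 3.02e-07 = 3.31e-08.

K_a = 3.31e-08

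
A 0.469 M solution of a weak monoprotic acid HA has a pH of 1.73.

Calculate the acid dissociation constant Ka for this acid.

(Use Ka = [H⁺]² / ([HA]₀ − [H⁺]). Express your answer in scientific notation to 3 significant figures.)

[H⁺] = 10^(−pH) = 10^(−1.73) = 1.862e-02 M. For HA ⇌ H⁺ + A⁻, Ka = [H⁺][A⁻]/[HA] = [H⁺]² / ([HA]₀ − [H⁺]) = (1.862e-02)² / (0.469 − 1.862e-02) = 7.70e-04.

K_a = 7.70e-04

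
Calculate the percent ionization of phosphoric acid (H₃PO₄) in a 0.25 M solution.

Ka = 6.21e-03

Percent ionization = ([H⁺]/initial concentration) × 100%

Using Ka equilibrium: x² + Ka×x - Ka×C = 0. Solving: [H⁺] = 3.6419e-02. Percent = (3.6419e-02/0.25) × 100

Percent ionization = 14.6%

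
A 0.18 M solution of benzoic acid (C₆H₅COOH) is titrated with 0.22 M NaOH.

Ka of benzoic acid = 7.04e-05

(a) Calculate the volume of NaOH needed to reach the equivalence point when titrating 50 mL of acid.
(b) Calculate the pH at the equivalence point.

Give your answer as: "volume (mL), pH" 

moles acid = 0.18 × 50/1000 = 0.009 mol; V_base = moles/0.22 × 1000 = 40.9 mL. At equivalence only the conjugate base is present: [A⁻] = 0.009/0.091 = 9.9000e-02 M. Kb = Kw/Ka = 1.42e-10; [OH⁻] = √(Kb × [A⁻]) = 3.7500e-06; pOH = 5.43; pH = 14 - pOH = 8.57.

V = 40.9 mL, pH = 8.57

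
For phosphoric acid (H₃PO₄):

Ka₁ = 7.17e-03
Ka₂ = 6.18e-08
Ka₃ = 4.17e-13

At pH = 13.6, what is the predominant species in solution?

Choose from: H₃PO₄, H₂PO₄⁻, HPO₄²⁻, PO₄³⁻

pKa₁ = 2.14, pKa₂ = 7.21, pKa₃ = 12.38. For a polyprotic acid the predominant species crosses at each pKa: below pKa_n the protonated form dominates, above it the deprotonated form does. At pH = 13.6, the predominant species is PO₄³⁻.

PO₄³⁻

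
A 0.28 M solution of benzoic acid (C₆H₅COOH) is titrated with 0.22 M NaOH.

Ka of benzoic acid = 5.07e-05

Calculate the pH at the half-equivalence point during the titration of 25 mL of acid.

At half-equivalence [HA] = [A⁻], so Henderson-Hasselbalch gives pH = pKa = -log(5.07e-05) = 4.29.

pH = pKa = 4.29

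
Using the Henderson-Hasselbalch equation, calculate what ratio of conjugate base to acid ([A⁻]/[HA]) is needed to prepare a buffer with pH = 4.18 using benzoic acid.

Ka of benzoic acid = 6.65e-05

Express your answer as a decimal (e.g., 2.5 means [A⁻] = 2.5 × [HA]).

pKa = -log(6.65e-05) = 4.1772. pH = pKa + log([A⁻]/[HA]), so log([A⁻]/[HA]) = pH − pKa = 4.18 − 4.1772 = 0.0028. [A⁻]/[HA] = 10^(0.0028) = 1.01

[A⁻]/[HA] = 1.01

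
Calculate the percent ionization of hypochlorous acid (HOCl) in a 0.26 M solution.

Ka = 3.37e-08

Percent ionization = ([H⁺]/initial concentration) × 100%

Using Ka equilibrium: x² + Ka×x - Ka×C = 0. Solving: [H⁺] = 9.3589e-05. Percent = (9.3589e-05/0.26) × 100

Percent ionization = 0.036%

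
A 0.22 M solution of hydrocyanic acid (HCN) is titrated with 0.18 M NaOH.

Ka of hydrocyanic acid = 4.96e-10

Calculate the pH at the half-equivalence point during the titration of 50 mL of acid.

At half-equivalence [HA] = [A⁻], so Henderson-Hasselbalch gives pH = pKa = -log(4.96e-10) = 9.30.

pH = pKa = 9.30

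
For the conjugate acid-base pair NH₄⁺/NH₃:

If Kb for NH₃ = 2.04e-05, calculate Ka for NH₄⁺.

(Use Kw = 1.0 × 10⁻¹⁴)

For a conjugate pair Ka × Kb = Kw, so Ka = Kw/Kb = 1.0 × 10⁻¹⁴ / 2.04e-05 = 4.90e-10.

K_a = 4.90e-10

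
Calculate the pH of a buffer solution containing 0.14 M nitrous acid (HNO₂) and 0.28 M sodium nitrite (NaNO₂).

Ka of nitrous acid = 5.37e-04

pKa = -log(5.37e-04) = 3.27. pH = pKa + log([A⁻]/[HA]) = 3.27 + log(0.28/0.14)

pH = 3.57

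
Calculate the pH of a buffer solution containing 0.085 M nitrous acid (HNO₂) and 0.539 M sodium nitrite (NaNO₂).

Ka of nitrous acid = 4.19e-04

pKa = -log(4.19e-04) = 3.38. pH = pKa + log([A⁻]/[HA]) = 3.38 + log(0.539/0.085)

pH = 4.18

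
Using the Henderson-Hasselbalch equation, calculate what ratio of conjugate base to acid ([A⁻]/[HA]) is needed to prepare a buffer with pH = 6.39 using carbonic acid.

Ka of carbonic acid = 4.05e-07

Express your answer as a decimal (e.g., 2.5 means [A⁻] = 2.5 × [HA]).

pKa = -log(4.05e-07) = 6.3925. pH = pKa + log([A⁻]/[HA]), so log([A⁻]/[HA]) = pH − pKa = 6.39 − 6.3925 = -0.0025. [A⁻]/[HA] = 10^(-0.0025) = 0.994

[A⁻]/[HA] = 0.994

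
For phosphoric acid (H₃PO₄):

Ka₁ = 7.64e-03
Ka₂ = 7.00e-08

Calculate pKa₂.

pKa₂ = -log(Ka₂) = -log(7.00e-08) = 7.15.

pK_{a2} = 7.15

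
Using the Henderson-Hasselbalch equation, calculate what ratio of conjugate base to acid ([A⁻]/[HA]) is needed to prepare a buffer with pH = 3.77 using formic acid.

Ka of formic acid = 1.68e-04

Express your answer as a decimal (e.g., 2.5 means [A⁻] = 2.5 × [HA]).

pKa = -log(1.68e-04) = 3.7747. pH = pKa + log([A⁻]/[HA]), so log([A⁻]/[HA]) = pH − pKa = 3.77 − 3.7747 = -0.0047. [A⁻]/[HA] = 10^(-0.0047) = 0.989

[A⁻]/[HA] = 0.989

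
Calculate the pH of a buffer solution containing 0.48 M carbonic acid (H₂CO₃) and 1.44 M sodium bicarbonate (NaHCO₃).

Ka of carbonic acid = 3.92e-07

pKa = -log(3.92e-07) = 6.41. pH = pKa + log([A⁻]/[HA]) = 6.41 + log(1.44/0.48)

pH = 6.88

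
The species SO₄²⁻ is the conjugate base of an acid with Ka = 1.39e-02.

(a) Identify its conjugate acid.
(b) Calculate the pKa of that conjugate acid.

(a) The conjugate acid is formed by adding one H⁺ to SO₄²⁻, giving HSO₄⁻. (b) pKa = -log(Ka) = -log(1.39e-02) = 1.86.

Conjugate acid: HSO₄⁻; pK_a = 1.86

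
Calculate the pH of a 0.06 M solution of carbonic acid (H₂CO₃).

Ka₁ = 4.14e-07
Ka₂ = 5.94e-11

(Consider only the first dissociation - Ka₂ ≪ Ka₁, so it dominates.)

First dissociation dominates. From Ka₁ = [H⁺][HA⁻]/[H₂A], x² + Ka₁·x − Ka₁·C = 0 with C = 0.06 M and Ka₁ = 4.14e-07. Solving: [H⁺] = (−Ka₁ + √(Ka₁² + 4·Ka₁·C)) / 2 = 1.5740e-04 M. pH = -log(1.5740e-04) = 3.80.

pH = 3.80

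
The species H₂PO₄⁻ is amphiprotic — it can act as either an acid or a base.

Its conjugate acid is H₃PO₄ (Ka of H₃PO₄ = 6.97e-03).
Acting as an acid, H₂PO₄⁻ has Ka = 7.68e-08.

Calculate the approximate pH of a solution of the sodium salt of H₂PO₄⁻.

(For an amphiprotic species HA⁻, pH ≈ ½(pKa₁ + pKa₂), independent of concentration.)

pKa₁ = -log(6.97e-03) = 2.16; pKa₂ = -log(7.68e-08) = 7.11. For an amphiprotic species, pH ≈ ½(pKa₁ + pKa₂) = ½(2.16 + 7.11) = 4.64.

pH = 4.64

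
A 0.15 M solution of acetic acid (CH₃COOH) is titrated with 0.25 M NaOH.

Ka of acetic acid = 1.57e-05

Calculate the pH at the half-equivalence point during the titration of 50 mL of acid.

At half-equivalence [HA] = [A⁻], so Henderson-Hasselbalch gives pH = pKa = -log(1.57e-05) = 4.80.

pH = pKa = 4.80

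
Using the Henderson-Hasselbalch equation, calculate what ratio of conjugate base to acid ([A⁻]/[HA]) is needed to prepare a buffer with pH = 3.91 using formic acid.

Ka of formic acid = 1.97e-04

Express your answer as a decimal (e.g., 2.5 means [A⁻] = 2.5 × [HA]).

pKa = -log(1.97e-04) = 3.7055. pH = pKa + log([A⁻]/[HA]), so log([A⁻]/[HA]) = pH − pKa = 3.91 − 3.7055 = 0.2045. [A⁻]/[HA] = 10^(0.2045) = 1.60

[A⁻]/[HA] = 1.60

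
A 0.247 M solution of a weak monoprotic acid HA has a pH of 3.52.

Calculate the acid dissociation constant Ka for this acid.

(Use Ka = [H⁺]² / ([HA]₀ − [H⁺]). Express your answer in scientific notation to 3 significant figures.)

[H⁺] = 10^(−pH) = 10^(−3.52) = 3.020e-04 M. For HA ⇌ H⁺ + A⁻, Ka = [H⁺][A⁻]/[HA] = [H⁺]² / ([HA]₀ − [H⁺]) = (3.020e-04)² / (0.247 − 3.020e-04) = 3.70e-07.

K_a = 3.70e-07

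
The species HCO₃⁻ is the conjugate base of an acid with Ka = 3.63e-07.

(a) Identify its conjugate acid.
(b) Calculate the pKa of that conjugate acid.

(a) The conjugate acid is formed by adding one H⁺ to HCO₃⁻, giving H₂CO₃. (b) pKa = -log(Ka) = -log(3.63e-07) = 6.44.

Conjugate acid: H₂CO₃; pK_a = 6.44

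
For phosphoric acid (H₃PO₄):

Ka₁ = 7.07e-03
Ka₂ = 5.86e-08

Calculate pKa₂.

pKa₂ = -log(Ka₂) = -log(5.86e-08) = 7.23.

pK_{a2} = 7.23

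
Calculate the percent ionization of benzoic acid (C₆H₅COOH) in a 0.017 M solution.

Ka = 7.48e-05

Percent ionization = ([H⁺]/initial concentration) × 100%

Using Ka equilibrium: x² + Ka×x - Ka×C = 0. Solving: [H⁺] = 1.0909e-03. Percent = (1.0909e-03/0.017) × 100

Percent ionization = 6.42%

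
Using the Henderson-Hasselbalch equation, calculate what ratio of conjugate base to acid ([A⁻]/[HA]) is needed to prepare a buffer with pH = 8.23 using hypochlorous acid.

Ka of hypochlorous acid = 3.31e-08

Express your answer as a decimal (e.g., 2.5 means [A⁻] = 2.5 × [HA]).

pKa = -log(3.31e-08) = 7.4802. pH = pKa + log([A⁻]/[HA]), so log([A⁻]/[HA]) = pH − pKa = 8.23 − 7.4802 = 0.7498. [A⁻]/[HA] = 10^(0.7498) = 5.62

[A⁻]/[HA] = 5.62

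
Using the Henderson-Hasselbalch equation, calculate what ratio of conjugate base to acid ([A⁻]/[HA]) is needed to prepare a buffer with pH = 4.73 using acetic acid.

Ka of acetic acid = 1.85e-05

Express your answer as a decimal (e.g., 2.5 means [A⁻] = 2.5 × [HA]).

pKa = -log(1.85e-05) = 4.7328. pH = pKa + log([A⁻]/[HA]), so log([A⁻]/[HA]) = pH − pKa = 4.73 − 4.7328 = -0.0028. [A⁻]/[HA] = 10^(-0.0028) = 0.994

[A⁻]/[HA] = 0.994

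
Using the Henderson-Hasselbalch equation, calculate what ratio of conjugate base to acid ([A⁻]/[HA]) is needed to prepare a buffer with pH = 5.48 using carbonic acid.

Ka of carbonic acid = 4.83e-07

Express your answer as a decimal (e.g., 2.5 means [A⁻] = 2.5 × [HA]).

pKa = -log(4.83e-07) = 6.3161. pH = pKa + log([A⁻]/[HA]), so log([A⁻]/[HA]) = pH − pKa = 5.48 − 6.3161 = -0.8361. [A⁻]/[HA] = 10^(-0.8361) = 0.146

[A⁻]/[HA] = 0.146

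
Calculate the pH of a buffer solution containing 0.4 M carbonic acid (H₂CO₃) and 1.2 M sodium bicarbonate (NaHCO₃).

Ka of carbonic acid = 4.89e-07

pKa = -log(4.89e-07) = 6.31. pH = pKa + log([A⁻]/[HA]) = 6.31 + log(1.2/0.4)

pH = 6.79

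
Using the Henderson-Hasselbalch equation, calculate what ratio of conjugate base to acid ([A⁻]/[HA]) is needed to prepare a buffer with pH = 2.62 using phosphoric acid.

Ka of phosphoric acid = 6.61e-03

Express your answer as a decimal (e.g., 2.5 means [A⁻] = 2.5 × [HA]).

pKa = -log(6.61e-03) = 2.1798. pH = pKa + log([A⁻]/[HA]), so log([A⁻]/[HA]) = pH − pKa = 2.62 − 2.1798 = 0.4402. [A⁻]/[HA] = 10^(0.4402) = 2.76

[A⁻]/[HA] = 2.76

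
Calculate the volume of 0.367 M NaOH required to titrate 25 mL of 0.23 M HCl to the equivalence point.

At equivalence: moles acid = moles base. moles HCl = 0.23 × 25/1000 = 0.00575 mol. V_base = moles / 0.367 × 1000 = 15.7 mL.

V_{base} = 15.7 mL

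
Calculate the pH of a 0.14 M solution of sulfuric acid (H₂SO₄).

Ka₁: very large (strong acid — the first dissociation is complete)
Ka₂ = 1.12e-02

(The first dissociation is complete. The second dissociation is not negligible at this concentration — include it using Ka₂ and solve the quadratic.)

First dissociation is complete: [H⁺]₀ = [HSO₄⁻]₀ = C = 0.14 M. Second dissociation HSO₄⁻ ⇌ H⁺ + SO₄²⁻: let x = [SO₄²⁻]. Ka₂ = (C + x)·x / (C − x) = 1.12e-02 → x² + (C + Ka₂)·x − Ka₂·C = 0 → x² + 0.15120·x − 1.568e-03 = 0. x = (−0.15120 + √(0.15120² + 4 × 1.568e-03)) / 2 = 9.7426e-03 M. [H⁺] = C + x = 0.14 + 9.7426e-03 = 1.4974e-01 M. pH = -log(1.4974e-01) = 0.82.

pH = 0.82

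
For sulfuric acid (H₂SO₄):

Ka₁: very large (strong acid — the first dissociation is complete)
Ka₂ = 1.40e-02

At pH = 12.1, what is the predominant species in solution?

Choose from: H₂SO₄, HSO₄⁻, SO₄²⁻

The first dissociation is complete, so H₂SO₄ itself is never the predominant species in water; pKa₂ = -log(1.40e-02) = 1.85. For a polyprotic acid the predominant species crosses at each pKa: below pKa_n the protonated form dominates, above it the deprotonated form does. At pH = 12.1, the predominant species is SO₄²⁻.

SO₄²⁻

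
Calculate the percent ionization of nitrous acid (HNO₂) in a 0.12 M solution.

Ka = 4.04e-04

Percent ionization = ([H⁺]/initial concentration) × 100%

Using Ka equilibrium: x² + Ka×x - Ka×C = 0. Solving: [H⁺] = 6.7637e-03. Percent = (6.7637e-03/0.12) × 100

Percent ionization = 5.64%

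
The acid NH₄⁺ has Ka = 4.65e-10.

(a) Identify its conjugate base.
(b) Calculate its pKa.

(a) The conjugate base is formed by removing one H⁺ from NH₄⁺, giving NH₃. (b) pKa = -log(Ka) = -log(4.65e-10) = 9.33.

Conjugate base: NH₃; pK_a = 9.33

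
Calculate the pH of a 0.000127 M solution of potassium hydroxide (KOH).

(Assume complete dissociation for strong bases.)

[OH⁻] = 0.000127 M for strong base. pOH = -log[OH⁻] = 3.90, pH = 14 - pOH

pH = 10.10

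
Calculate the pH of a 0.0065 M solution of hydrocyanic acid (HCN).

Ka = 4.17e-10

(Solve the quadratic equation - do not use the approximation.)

x² + Ka×x - Ka×C = 0. Using quadratic formula: [H⁺] = 1.6462e-06

pH = 5.78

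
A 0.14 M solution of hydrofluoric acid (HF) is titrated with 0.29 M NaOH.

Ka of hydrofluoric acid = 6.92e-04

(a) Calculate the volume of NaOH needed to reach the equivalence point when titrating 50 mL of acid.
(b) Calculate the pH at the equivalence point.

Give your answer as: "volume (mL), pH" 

moles acid = 0.14 × 50/1000 = 0.007 mol; V_base = moles/0.29 × 1000 = 24.1 mL. At equivalence only the conjugate base is present: [A⁻] = 0.007/0.074 = 9.4419e-02 M. Kb = Kw/Ka = 1.45e-11; [OH⁻] = √(Kb × [A⁻]) = 1.1681e-06; pOH = 5.93; pH = 14 - pOH = 8.07.

V = 24.1 mL, pH = 8.07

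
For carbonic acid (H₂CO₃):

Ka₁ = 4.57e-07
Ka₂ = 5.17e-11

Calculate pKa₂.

pKa₂ = -log(Ka₂) = -log(5.17e-11) = 10.29.

pK_{a2} = 10.29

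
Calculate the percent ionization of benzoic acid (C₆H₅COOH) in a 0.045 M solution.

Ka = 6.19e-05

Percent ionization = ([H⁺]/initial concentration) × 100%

Using Ka equilibrium: x² + Ka×x - Ka×C = 0. Solving: [H⁺] = 1.6383e-03. Percent = (1.6383e-03/0.045) × 100

Percent ionization = 3.64%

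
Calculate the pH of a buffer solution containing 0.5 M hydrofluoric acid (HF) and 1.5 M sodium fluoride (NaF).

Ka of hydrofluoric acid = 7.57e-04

pKa = -log(7.57e-04) = 3.12. pH = pKa + log([A⁻]/[HA]) = 3.12 + log(1.5/0.5)

pH = 3.60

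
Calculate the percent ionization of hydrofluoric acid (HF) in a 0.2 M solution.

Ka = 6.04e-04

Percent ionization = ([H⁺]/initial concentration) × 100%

Using Ka equilibrium: x² + Ka×x - Ka×C = 0. Solving: [H⁺] = 1.0693e-02. Percent = (1.0693e-02/0.2) × 100

Percent ionization = 5.35%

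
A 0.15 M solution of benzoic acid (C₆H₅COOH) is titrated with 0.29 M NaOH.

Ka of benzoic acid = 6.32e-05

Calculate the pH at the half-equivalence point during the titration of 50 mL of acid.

At half-equivalence [HA] = [A⁻], so Henderson-Hasselbalch gives pH = pKa = -log(6.32e-05) = 4.20.

pH = pKa = 4.20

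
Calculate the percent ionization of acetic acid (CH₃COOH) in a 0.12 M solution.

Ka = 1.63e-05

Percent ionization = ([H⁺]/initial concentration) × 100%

Using Ka equilibrium: x² + Ka×x - Ka×C = 0. Solving: [H⁺] = 1.3904e-03. Percent = (1.3904e-03/0.12) × 100

Percent ionization = 1.16%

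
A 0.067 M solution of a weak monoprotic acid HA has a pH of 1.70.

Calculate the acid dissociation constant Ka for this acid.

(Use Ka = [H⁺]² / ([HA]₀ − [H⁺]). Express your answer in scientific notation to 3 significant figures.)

[H⁺] = 10^(−pH) = 10^(−1.70) = 1.995e-02 M. For HA ⇌ H⁺ + A⁻, Ka = [H⁺][A⁻]/[HA] = [H⁺]² / ([HA]₀ − [H⁺]) = (1.995e-02)² / (0.067 − 1.995e-02) = 8.46e-03.

K_a = 8.46e-03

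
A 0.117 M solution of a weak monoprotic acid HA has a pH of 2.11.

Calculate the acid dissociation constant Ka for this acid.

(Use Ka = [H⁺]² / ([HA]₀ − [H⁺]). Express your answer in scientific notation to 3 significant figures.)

[H⁺] = 10^(−pH) = 10^(−2.11) = 7.762e-03 M. For HA ⇌ H⁺ + A⁻, Ka = [H⁺][A⁻]/[HA] = [H⁺]² / ([HA]₀ − [H⁺]) = (7.762e-03)² / (0.117 − 7.762e-03) = 5.52e-04.

K_a = 5.52e-04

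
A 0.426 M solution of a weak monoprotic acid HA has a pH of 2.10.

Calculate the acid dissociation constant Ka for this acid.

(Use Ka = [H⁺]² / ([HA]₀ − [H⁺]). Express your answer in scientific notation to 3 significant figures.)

[H⁺] = 10^(−pH) = 10^(−2.10) = 7.943e-03 M. For HA ⇌ H⁺ + A⁻, Ka = [H⁺][A⁻]/[HA] = [H⁺]² / ([HA]₀ − [H⁺]) = (7.943e-03)² / (0.426 − 7.943e-03) = 1.51e-04.

K_a = 1.51e-04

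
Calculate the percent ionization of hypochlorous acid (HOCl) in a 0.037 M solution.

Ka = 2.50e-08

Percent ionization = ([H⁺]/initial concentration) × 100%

Using Ka equilibrium: x² + Ka×x - Ka×C = 0. Solving: [H⁺] = 3.0401e-05. Percent = (3.0401e-05/0.037) × 100

Percent ionization = 0.0822%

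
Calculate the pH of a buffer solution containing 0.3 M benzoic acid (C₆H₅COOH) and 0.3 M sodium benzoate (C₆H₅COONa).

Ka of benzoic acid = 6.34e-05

pKa = -log(6.34e-05) = 4.20. pH = pKa + log([A⁻]/[HA]) = 4.20 + log(0.3/0.3)

pH = 4.20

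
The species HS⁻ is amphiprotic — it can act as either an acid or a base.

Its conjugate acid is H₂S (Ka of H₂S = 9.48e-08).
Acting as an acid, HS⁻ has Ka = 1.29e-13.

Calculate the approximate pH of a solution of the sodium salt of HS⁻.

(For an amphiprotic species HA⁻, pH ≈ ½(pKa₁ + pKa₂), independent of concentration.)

pKa₁ = -log(9.48e-08) = 7.02; pKa₂ = -log(1.29e-13) = 12.89. For an amphiprotic species, pH ≈ ½(pKa₁ + pKa₂) = ½(7.02 + 12.89) = 9.96.

pH = 9.96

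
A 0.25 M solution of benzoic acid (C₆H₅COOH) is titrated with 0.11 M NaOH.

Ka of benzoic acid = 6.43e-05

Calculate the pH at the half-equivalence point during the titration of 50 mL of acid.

At half-equivalence [HA] = [A⁻], so Henderson-Hasselbalch gives pH = pKa = -log(6.43e-05) = 4.19.

pH = pKa = 4.19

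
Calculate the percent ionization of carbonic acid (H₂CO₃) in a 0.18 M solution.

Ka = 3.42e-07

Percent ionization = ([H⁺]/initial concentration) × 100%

Using Ka equilibrium: x² + Ka×x - Ka×C = 0. Solving: [H⁺] = 2.4794e-04. Percent = (2.4794e-04/0.18) × 100

Percent ionization = 0.138%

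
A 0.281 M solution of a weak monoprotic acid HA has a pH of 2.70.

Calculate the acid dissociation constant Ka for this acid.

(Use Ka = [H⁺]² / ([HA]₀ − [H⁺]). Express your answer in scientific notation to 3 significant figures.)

[H⁺] = 10^(−pH) = 10^(−2.70) = 1.995e-03 M. For HA ⇌ H⁺ + A⁻, Ka = [H⁺][A⁻]/[HA] = [H⁺]² / ([HA]₀ − [H⁺]) = (1.995e-03)² / (0.281 − 1.995e-03) = 1.43e-05.

K_a = 1.43e-05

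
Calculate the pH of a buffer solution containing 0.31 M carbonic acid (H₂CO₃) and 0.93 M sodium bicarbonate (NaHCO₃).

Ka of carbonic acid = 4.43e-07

pKa = -log(4.43e-07) = 6.35. pH = pKa + log([A⁻]/[HA]) = 6.35 + log(0.93/0.31)

pH = 6.83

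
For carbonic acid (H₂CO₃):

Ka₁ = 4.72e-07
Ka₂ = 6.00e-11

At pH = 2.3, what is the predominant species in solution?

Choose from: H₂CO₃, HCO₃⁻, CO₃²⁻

pKa₁ = 6.33, pKa₂ = 10.22. For a polyprotic acid the predominant species crosses at each pKa: below pKa_n the protonated form dominates, above it the deprotonated form does. At pH = 2.3, the predominant species is H₂CO₃.

H₂CO₃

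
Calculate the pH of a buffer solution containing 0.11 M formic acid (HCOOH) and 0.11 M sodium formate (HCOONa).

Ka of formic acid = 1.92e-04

pKa = -log(1.92e-04) = 3.72. pH = pKa + log([A⁻]/[HA]) = 3.72 + log(0.11/0.11)

pH = 3.72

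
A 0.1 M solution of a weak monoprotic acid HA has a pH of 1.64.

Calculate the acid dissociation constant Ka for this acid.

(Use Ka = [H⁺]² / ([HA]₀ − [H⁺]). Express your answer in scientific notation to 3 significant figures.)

[H⁺] = 10^(−pH) = 10^(−1.64) = 2.291e-02 M. For HA ⇌ H⁺ + A⁻, Ka = [H⁺][A⁻]/[HA] = [H⁺]² / ([HA]₀ − [H⁺]) = (2.291e-02)² / (0.1 − 2.291e-02) = 6.81e-03.

K_a = 6.81e-03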